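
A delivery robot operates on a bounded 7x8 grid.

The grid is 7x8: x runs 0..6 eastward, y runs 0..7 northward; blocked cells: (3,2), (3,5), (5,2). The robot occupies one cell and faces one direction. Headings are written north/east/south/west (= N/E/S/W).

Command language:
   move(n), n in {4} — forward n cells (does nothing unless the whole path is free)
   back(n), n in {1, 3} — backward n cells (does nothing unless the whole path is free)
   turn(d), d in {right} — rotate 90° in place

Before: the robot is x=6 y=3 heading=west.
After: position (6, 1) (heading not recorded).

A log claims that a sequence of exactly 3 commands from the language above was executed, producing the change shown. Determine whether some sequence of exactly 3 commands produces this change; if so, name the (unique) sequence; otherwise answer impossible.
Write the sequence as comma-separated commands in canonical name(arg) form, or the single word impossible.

turn(right), back(1), back(1)

key: running back(1) before turn(right) would end elsewhere — order is forced
start: x=6 y=3 heading=west
t=1 turn(right) ⇒ x=6 y=3 heading=north
t=2 back(1) ⇒ x=6 y=2 heading=north
t=3 back(1) ⇒ x=6 y=1 heading=north
uniquely the one of 64 3-step routes that fits.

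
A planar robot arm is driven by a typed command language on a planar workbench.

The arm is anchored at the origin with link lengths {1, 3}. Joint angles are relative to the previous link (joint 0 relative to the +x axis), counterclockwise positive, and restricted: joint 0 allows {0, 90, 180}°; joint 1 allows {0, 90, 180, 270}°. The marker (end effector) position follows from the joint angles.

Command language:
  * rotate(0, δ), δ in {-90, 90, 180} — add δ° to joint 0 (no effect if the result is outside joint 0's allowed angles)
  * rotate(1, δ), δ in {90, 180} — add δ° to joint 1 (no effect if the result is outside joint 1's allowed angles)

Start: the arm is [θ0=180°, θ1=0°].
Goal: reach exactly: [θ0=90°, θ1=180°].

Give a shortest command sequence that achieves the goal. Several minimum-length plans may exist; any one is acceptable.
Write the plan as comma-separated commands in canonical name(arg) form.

rotate(1, 180), rotate(0, -90)

t0: [θ0=180°, θ1=0°]
1. rotate(1, 180) → [θ0=180°, θ1=180°]
2. rotate(0, -90) → [θ0=90°, θ1=180°]
nothing shorter than 2 reaches the goal.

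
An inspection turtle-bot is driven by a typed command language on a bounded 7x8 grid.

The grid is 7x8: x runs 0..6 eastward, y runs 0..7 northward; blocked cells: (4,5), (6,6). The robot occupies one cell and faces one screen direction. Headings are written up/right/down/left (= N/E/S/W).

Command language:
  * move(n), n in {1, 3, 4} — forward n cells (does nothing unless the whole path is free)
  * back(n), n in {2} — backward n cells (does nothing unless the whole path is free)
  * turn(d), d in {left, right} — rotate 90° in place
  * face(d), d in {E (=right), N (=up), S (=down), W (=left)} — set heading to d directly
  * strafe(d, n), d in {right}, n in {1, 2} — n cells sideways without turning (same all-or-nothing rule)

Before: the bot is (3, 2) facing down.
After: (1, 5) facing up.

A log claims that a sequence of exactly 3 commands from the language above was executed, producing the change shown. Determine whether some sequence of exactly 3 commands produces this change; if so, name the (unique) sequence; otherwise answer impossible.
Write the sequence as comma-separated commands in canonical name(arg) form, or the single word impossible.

strafe(right, 2), face(N), move(3)

key: order matters: swapping strafe(right, 2) and move(3) lands elsewhere
begin: (3, 2) facing down
t=1 strafe(right, 2) ⇒ (1, 2) facing down
t=2 face(N) ⇒ (1, 2) facing up
t=3 move(3) ⇒ (1, 5) facing up
no rival 3-sequence matches.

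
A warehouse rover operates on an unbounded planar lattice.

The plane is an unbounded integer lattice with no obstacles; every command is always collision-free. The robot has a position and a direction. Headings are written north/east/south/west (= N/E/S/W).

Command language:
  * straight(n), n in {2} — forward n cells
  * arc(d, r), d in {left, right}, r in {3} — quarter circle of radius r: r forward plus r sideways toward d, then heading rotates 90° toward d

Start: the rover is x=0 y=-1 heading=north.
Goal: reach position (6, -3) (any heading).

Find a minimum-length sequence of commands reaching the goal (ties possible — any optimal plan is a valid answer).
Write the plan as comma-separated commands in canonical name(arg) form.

arc(right, 3), arc(right, 3), straight(2)

from: x=0 y=-1 heading=north
1. arc(right, 3) → x=3 y=2 heading=east
2. arc(right, 3) → x=6 y=-1 heading=south
3. straight(2) → x=6 y=-3 heading=south
no 2-step plan works, so 3 is optimal.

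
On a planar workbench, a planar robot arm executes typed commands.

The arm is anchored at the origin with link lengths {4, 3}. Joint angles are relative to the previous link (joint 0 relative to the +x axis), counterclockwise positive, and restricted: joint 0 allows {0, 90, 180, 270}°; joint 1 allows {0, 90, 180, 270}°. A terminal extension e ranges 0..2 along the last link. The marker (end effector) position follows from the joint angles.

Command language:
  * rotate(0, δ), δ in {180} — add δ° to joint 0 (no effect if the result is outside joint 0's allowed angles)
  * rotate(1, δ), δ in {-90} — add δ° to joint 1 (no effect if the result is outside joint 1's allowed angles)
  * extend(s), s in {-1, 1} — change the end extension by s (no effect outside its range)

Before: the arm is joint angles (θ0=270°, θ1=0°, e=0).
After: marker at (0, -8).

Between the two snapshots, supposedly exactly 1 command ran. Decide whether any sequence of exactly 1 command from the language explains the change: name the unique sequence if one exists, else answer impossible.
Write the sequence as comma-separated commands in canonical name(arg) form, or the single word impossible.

from: joint angles (θ0=270°, θ1=0°, e=0)
1. extend(1) → joint angles (θ0=270°, θ1=0°, e=1)
all 4 alternatives checked — unique.

extend(1)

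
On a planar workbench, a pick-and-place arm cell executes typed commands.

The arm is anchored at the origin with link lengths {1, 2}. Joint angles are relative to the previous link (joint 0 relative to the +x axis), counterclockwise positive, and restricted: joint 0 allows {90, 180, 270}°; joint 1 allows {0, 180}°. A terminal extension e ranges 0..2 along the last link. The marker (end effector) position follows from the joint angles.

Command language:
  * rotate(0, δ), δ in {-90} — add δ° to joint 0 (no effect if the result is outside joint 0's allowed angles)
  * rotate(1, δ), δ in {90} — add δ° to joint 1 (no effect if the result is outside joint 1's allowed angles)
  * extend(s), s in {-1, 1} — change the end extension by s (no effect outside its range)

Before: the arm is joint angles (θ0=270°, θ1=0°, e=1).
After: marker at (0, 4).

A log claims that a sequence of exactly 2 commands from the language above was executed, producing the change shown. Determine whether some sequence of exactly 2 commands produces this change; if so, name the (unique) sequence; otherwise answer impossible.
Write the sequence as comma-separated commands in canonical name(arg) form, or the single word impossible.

start: joint angles (θ0=270°, θ1=0°, e=1)
t=1 rotate(0, -90) ⇒ joint angles (θ0=180°, θ1=0°, e=1)
t=2 rotate(0, -90) ⇒ joint angles (θ0=90°, θ1=0°, e=1)
all 16 alternatives checked — unique.

rotate(0, -90), rotate(0, -90)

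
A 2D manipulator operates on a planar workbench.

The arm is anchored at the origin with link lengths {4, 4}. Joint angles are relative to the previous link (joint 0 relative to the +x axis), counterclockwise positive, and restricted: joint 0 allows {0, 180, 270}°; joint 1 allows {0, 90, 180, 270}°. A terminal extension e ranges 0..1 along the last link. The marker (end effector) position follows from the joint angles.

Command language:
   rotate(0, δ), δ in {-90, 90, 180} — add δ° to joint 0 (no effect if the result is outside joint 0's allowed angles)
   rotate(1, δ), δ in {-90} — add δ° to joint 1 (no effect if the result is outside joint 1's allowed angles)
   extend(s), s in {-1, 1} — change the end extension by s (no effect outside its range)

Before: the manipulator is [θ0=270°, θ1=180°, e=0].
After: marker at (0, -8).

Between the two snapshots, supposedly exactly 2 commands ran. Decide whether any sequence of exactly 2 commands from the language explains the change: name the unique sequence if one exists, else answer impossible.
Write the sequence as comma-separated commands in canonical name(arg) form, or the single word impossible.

rotate(1, -90), rotate(1, -90)

t0: [θ0=270°, θ1=180°, e=0]
[1] after rotate(1, -90): [θ0=270°, θ1=90°, e=0]
[2] after rotate(1, -90): [θ0=270°, θ1=0°, e=0]
no other 2-command option fits: unique.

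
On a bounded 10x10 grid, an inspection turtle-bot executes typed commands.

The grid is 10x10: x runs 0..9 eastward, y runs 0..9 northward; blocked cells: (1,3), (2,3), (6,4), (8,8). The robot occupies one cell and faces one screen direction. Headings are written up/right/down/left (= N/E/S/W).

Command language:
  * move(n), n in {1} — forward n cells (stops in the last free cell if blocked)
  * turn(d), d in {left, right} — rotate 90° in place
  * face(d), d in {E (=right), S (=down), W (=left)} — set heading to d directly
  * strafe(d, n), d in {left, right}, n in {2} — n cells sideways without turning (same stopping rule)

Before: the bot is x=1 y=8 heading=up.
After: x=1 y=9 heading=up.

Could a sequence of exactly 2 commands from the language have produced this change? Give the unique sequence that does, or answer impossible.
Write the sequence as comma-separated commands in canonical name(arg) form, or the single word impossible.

move(1), move(1)

key: the second move(1) runs into the grid edge before its full distance
start: x=1 y=8 heading=up
step 1 (move(1)): x=1 y=9 heading=up
step 2 (move(1)): x=1 y=9 heading=up
no other 2-command option fits: unique.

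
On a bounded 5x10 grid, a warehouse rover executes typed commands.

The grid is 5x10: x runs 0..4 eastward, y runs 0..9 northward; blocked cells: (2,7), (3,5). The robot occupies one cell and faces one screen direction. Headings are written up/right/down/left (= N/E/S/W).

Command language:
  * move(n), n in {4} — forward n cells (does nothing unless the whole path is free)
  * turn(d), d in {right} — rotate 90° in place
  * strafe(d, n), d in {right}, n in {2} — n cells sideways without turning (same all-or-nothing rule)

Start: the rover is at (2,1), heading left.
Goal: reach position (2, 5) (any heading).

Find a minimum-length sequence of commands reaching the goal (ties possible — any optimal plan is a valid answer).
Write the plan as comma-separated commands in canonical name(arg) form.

strafe(right, 2), strafe(right, 2)

start: at (2,1), heading left
t=1 strafe(right, 2) ⇒ at (2,3), heading left
t=2 strafe(right, 2) ⇒ at (2,5), heading left
minimal: 2 command(s), checked below 2.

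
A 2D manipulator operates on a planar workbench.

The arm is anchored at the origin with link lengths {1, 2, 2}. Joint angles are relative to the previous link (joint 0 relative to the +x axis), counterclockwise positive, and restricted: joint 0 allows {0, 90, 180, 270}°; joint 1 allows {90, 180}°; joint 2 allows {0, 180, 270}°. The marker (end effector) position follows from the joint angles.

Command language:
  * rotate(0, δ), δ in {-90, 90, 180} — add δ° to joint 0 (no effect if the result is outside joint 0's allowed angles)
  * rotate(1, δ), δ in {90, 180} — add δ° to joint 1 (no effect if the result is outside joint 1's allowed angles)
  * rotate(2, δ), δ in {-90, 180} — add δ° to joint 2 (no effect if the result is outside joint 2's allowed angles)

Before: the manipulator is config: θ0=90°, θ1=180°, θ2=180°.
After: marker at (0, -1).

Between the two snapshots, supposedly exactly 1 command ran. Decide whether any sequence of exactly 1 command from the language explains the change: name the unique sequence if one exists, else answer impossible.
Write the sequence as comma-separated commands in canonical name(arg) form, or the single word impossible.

rotate(0, 180)

t0: config: θ0=90°, θ1=180°, θ2=180°
1. rotate(0, 180) → config: θ0=270°, θ1=180°, θ2=180°
no other 1-command option fits: unique.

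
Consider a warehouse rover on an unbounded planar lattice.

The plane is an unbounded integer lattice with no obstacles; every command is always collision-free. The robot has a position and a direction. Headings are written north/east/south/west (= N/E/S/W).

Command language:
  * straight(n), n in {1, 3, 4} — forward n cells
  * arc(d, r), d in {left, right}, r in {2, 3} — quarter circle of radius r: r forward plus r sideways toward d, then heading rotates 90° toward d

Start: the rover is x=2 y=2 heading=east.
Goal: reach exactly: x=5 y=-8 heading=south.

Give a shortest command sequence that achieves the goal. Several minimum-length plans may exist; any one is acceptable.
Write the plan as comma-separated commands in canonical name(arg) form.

arc(right, 3), straight(3), straight(4)

initial: x=2 y=2 heading=east
step 1 (arc(right, 3)): x=5 y=-1 heading=south
step 2 (straight(3)): x=5 y=-4 heading=south
step 3 (straight(4)): x=5 y=-8 heading=south
shorter routes all fall short; 3 is best.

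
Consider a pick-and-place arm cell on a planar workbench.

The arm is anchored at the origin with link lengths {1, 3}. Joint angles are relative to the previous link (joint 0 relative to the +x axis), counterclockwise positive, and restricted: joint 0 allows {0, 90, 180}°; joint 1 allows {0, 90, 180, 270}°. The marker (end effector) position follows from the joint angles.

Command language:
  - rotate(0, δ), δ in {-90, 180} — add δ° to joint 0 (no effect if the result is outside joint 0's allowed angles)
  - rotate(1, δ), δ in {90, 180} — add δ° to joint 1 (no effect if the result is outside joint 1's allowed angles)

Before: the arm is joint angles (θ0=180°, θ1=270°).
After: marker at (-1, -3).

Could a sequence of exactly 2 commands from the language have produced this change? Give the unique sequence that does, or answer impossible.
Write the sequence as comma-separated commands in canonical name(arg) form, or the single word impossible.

rotate(1, 90), rotate(1, 90)

t0: joint angles (θ0=180°, θ1=270°)
1. rotate(1, 90) → joint angles (θ0=180°, θ1=0°)
2. rotate(1, 90) → joint angles (θ0=180°, θ1=90°)
uniquely the one of 16 2-step routes that fits.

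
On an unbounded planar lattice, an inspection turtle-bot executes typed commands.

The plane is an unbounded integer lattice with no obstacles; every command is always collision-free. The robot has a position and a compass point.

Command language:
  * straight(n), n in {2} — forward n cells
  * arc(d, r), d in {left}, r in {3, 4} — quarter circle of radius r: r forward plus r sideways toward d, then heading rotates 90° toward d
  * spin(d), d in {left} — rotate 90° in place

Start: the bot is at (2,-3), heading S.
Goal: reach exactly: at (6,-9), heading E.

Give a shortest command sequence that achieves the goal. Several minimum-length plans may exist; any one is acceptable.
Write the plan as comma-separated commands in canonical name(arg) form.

straight(2), arc(left, 4)

from: at (2,-3), heading S
[1] after straight(2): at (2,-5), heading S
[2] after arc(left, 4): at (6,-9), heading E
shorter routes all fall short; 2 is best.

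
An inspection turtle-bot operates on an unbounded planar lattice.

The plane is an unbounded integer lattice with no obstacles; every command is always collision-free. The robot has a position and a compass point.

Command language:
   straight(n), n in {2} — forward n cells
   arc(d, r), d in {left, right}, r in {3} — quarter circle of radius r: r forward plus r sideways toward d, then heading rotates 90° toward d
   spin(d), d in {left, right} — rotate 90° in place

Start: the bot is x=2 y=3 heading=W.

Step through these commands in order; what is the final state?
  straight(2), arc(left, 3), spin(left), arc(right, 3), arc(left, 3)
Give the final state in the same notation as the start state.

x=3 y=-6 heading=E

begin: x=2 y=3 heading=W
1. straight(2) → x=0 y=3 heading=W
2. arc(left, 3) → x=-3 y=0 heading=S
3. spin(left) → x=-3 y=0 heading=E
4. arc(right, 3) → x=0 y=-3 heading=S
5. arc(left, 3) → x=3 y=-6 heading=E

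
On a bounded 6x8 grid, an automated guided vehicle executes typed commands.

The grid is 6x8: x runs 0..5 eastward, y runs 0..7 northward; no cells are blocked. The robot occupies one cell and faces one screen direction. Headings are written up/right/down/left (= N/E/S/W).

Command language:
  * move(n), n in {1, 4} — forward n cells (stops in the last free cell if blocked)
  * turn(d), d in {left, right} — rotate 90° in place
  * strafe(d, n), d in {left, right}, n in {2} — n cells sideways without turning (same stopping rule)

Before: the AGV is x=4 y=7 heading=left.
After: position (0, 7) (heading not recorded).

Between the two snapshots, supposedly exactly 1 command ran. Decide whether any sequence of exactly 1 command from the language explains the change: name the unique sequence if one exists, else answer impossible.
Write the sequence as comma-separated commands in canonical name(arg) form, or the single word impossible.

move(4)

initial: x=4 y=7 heading=left
step 1 (move(4)): x=0 y=7 heading=left
no rival 1-sequence matches.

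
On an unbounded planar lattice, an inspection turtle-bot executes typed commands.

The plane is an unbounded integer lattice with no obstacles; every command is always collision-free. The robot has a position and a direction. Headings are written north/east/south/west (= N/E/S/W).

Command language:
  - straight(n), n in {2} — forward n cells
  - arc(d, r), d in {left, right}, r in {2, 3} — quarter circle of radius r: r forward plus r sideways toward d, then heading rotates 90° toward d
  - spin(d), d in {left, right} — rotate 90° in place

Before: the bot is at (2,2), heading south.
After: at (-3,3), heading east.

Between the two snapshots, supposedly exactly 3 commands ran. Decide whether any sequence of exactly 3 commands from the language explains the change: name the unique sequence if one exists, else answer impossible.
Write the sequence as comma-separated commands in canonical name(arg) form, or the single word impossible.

key: position moved to (-3,3) AND the heading swung to E — translation plus rotation needed
from: at (2,2), heading south
[1] after arc(right, 2): at (0,0), heading west
[2] after arc(right, 3): at (-3,3), heading north
[3] after spin(right): at (-3,3), heading east
no other 3-command option fits: unique.

arc(right, 2), arc(right, 3), spin(right)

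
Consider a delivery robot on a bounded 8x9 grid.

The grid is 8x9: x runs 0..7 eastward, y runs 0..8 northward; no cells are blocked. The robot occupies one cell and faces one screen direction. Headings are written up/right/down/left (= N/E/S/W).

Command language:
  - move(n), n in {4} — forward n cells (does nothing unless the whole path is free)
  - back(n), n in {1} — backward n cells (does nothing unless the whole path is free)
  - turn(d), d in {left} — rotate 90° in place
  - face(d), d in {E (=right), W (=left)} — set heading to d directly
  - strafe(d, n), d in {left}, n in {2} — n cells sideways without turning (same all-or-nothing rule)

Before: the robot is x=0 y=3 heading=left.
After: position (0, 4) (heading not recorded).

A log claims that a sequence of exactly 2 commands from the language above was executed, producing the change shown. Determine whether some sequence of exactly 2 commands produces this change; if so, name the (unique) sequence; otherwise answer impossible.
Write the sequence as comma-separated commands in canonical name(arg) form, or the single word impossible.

key: order matters: swapping turn(left) and back(1) lands elsewhere
initial: x=0 y=3 heading=left
[1] after turn(left): x=0 y=3 heading=down
[2] after back(1): x=0 y=4 heading=down
uniquely the one of 36 2-step routes that fits.

turn(left), back(1)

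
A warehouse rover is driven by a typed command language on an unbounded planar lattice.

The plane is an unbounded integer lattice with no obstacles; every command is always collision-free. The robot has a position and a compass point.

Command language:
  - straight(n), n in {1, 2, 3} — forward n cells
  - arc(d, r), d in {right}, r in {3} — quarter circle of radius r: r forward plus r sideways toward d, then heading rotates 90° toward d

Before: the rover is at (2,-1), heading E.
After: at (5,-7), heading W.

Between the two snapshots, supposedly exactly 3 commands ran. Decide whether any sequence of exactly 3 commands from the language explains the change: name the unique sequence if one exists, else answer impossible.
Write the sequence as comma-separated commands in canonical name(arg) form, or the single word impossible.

straight(3), arc(right, 3), arc(right, 3)

key: running arc(right, 3) before straight(3) would end elsewhere — order is forced
from: at (2,-1), heading E
t=1 straight(3) ⇒ at (5,-1), heading E
t=2 arc(right, 3) ⇒ at (8,-4), heading S
t=3 arc(right, 3) ⇒ at (5,-7), heading W
no other 3-command option fits: unique.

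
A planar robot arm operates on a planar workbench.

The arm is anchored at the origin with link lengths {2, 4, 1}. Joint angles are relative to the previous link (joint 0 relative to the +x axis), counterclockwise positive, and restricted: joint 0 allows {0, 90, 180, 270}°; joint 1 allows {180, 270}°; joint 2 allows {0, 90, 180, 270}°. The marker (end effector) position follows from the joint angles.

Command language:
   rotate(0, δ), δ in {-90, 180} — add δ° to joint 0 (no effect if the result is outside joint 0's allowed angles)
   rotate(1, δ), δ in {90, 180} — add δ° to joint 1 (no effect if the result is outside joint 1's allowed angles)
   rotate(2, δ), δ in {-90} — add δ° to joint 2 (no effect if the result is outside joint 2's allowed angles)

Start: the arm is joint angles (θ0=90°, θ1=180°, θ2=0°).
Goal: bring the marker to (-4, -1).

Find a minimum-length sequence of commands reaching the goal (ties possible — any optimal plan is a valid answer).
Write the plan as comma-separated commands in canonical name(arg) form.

from: joint angles (θ0=90°, θ1=180°, θ2=0°)
[1] after rotate(2, -90): joint angles (θ0=90°, θ1=180°, θ2=270°)
[2] after rotate(1, 90): joint angles (θ0=90°, θ1=270°, θ2=270°)
[3] after rotate(0, 180): joint angles (θ0=270°, θ1=270°, θ2=270°)
shorter routes all fall short; 3 is best.

rotate(2, -90), rotate(1, 90), rotate(0, 180)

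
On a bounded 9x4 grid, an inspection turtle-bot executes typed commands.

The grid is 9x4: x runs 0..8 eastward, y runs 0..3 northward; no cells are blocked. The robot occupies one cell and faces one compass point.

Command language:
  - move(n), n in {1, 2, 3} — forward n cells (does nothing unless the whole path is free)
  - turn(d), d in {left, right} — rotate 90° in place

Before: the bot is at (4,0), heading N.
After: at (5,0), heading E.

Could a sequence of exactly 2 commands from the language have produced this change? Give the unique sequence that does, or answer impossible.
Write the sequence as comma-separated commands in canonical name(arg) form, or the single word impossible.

key: order matters: swapping turn(right) and move(1) lands elsewhere
start: at (4,0), heading N
t=1 turn(right) ⇒ at (4,0), heading E
t=2 move(1) ⇒ at (5,0), heading E
uniquely the one of 25 2-step routes that fits.

turn(right), move(1)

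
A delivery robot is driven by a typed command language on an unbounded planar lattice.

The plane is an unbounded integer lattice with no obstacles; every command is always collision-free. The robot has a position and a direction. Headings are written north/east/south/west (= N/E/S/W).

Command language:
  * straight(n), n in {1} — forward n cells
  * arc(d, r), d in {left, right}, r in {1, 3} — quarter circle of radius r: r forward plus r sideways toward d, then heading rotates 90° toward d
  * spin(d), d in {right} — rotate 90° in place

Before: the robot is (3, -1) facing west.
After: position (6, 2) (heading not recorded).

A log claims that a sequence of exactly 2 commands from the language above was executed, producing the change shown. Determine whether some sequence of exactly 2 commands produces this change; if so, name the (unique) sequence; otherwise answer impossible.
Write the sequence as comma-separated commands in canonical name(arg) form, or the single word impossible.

spin(right), arc(right, 3)

key: order matters: swapping spin(right) and arc(right, 3) lands elsewhere
t0: (3, -1) facing west
[1] after spin(right): (3, -1) facing north
[2] after arc(right, 3): (6, 2) facing east
uniquely the one of 36 2-step routes that fits.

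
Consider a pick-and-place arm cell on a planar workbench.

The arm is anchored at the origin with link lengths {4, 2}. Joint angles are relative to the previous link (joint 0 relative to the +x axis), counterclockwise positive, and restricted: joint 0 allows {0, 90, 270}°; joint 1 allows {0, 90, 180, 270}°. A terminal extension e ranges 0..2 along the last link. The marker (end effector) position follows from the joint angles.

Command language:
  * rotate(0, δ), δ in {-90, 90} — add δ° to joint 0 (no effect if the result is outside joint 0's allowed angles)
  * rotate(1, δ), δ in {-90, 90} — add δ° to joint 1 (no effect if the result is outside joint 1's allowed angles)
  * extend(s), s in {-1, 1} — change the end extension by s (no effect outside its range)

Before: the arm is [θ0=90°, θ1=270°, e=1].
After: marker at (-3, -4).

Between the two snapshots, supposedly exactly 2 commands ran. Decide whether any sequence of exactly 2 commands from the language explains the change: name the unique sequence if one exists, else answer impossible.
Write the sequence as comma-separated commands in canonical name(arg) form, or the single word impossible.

rotate(0, -90), rotate(0, -90)

t0: [θ0=90°, θ1=270°, e=1]
t=1 rotate(0, -90) ⇒ [θ0=0°, θ1=270°, e=1]
t=2 rotate(0, -90) ⇒ [θ0=270°, θ1=270°, e=1]
uniquely the one of 36 2-step routes that fits.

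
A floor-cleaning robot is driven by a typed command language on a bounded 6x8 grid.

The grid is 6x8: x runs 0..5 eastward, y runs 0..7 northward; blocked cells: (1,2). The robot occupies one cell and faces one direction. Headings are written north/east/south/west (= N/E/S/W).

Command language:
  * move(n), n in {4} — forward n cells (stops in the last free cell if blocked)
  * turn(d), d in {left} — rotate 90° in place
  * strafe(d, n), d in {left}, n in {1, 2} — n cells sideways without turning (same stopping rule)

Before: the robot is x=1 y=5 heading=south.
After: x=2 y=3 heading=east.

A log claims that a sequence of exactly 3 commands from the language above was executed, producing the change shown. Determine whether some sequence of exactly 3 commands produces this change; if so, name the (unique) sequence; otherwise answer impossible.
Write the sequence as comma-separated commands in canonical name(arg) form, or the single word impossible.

key: cell and facing (now E) both changed — the 3 commands mix motion and turning
initial: x=1 y=5 heading=south
step 1 (move(4)): x=1 y=3 heading=south
step 2 (strafe(left, 1)): x=2 y=3 heading=south
step 3 (turn(left)): x=2 y=3 heading=east
uniquely the one of 64 3-step routes that fits.

move(4), strafe(left, 1), turn(left)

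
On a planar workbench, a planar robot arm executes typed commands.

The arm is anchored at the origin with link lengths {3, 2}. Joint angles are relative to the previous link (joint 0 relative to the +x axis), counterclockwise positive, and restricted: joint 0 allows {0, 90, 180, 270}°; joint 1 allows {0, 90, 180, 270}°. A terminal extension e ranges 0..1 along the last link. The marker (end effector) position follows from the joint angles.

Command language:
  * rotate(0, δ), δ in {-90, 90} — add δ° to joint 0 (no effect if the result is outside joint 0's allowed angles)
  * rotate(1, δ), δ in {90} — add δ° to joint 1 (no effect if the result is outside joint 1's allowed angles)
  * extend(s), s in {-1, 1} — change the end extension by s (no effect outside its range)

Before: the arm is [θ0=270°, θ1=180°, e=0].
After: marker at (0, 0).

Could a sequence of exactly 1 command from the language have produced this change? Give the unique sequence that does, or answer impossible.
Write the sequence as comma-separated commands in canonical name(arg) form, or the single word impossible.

start: [θ0=270°, θ1=180°, e=0]
[1] after extend(1): [θ0=270°, θ1=180°, e=1]
no rival 1-sequence matches.

extend(1)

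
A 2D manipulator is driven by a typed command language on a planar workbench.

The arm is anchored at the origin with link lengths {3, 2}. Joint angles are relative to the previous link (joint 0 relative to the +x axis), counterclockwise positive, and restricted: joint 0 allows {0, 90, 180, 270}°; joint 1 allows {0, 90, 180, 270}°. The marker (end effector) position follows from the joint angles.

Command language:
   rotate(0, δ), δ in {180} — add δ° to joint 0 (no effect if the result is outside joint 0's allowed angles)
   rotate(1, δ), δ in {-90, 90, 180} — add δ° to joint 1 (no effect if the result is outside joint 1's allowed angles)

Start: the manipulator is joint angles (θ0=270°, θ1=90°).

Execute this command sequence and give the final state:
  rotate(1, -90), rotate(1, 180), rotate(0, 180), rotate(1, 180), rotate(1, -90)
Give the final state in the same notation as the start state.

joint angles (θ0=90°, θ1=270°)

t0: joint angles (θ0=270°, θ1=90°)
[1] after rotate(1, -90): joint angles (θ0=270°, θ1=0°)
[2] after rotate(1, 180): joint angles (θ0=270°, θ1=180°)
[3] after rotate(0, 180): joint angles (θ0=90°, θ1=180°)
[4] after rotate(1, 180): joint angles (θ0=90°, θ1=0°)
[5] after rotate(1, -90): joint angles (θ0=90°, θ1=270°)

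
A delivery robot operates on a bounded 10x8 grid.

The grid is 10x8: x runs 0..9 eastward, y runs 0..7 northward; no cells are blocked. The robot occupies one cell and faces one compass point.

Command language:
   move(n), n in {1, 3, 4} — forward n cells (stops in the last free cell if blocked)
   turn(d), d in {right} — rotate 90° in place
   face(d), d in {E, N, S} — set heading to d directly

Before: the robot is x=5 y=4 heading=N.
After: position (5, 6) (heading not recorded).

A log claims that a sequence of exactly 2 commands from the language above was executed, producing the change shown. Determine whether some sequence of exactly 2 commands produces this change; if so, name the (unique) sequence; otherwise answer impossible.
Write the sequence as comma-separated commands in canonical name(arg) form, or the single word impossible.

move(1), move(1)

from: x=5 y=4 heading=N
[1] after move(1): x=5 y=5 heading=N
[2] after move(1): x=5 y=6 heading=N
no rival 2-sequence matches.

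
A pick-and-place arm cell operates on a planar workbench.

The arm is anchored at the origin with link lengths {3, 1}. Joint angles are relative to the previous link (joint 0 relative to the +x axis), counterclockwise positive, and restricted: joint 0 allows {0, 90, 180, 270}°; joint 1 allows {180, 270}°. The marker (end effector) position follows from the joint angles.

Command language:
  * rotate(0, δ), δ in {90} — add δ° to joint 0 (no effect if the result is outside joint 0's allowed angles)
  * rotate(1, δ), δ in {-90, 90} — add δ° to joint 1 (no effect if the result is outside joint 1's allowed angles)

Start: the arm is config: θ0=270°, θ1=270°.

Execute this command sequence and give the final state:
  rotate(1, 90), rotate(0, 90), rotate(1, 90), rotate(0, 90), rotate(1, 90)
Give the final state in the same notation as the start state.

config: θ0=90°, θ1=270°

t0: config: θ0=270°, θ1=270°
t=1 rotate(1, 90) ⇒ config: θ0=270°, θ1=270°
t=2 rotate(0, 90) ⇒ config: θ0=0°, θ1=270°
t=3 rotate(1, 90) ⇒ config: θ0=0°, θ1=270°
t=4 rotate(0, 90) ⇒ config: θ0=90°, θ1=270°
t=5 rotate(1, 90) ⇒ config: θ0=90°, θ1=270°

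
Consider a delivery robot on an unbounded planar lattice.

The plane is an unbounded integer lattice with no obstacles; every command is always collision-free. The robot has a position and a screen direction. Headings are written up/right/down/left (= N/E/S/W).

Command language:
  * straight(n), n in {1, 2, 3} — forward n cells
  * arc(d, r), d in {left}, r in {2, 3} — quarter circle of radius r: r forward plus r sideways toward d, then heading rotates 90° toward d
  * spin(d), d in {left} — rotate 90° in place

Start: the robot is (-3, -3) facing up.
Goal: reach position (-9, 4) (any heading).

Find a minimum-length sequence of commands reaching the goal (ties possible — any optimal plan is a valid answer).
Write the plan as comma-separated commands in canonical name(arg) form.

straight(3), straight(1), arc(left, 3), straight(3)

t0: (-3, -3) facing up
step 1 (straight(3)): (-3, 0) facing up
step 2 (straight(1)): (-3, 1) facing up
step 3 (arc(left, 3)): (-6, 4) facing left
step 4 (straight(3)): (-9, 4) facing left
minimal: 4 command(s), checked below 4.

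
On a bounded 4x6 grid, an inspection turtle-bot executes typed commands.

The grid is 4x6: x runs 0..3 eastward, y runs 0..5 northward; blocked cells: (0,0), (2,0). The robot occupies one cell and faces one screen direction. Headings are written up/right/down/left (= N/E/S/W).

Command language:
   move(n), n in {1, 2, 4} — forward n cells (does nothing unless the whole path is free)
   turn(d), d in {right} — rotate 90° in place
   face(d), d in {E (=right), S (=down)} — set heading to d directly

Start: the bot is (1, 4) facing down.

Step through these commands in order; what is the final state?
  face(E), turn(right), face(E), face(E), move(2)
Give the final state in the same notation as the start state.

(3, 4) facing right

initial: (1, 4) facing down
1. face(E) → (1, 4) facing right
2. turn(right) → (1, 4) facing down
3. face(E) → (1, 4) facing right
4. face(E) → (1, 4) facing right
5. move(2) → (3, 4) facing right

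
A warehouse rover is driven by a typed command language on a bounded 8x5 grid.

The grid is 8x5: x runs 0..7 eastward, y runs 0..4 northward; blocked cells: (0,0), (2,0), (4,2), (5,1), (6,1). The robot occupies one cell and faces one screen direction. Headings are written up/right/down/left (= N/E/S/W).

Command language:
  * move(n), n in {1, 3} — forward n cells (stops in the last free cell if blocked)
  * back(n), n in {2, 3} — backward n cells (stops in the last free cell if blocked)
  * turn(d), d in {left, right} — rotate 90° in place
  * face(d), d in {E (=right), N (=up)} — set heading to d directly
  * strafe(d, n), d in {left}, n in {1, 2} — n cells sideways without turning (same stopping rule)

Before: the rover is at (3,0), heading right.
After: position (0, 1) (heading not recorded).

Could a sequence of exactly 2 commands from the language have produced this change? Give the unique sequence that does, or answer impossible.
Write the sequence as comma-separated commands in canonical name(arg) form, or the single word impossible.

key: order matters: swapping strafe(left, 1) and back(3) lands elsewhere
from: at (3,0), heading right
[1] after strafe(left, 1): at (3,1), heading right
[2] after back(3): at (0,1), heading right
uniquely the one of 100 2-step routes that fits.

strafe(left, 1), back(3)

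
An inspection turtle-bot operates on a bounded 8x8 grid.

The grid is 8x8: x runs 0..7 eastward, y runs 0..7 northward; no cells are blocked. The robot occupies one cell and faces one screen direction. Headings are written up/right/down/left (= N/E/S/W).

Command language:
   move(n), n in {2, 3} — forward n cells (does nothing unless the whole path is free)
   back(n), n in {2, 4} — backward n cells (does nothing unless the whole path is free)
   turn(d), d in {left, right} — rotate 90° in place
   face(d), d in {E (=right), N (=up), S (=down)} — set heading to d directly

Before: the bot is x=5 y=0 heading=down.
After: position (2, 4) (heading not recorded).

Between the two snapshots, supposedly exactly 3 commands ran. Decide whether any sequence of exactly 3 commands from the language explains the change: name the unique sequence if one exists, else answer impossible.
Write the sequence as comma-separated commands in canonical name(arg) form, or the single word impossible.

back(4), turn(right), move(3)

key: running move(3) before back(4) would end elsewhere — order is forced
initial: x=5 y=0 heading=down
t=1 back(4) ⇒ x=5 y=4 heading=down
t=2 turn(right) ⇒ x=5 y=4 heading=left
t=3 move(3) ⇒ x=2 y=4 heading=left
no other 3-command option fits: unique.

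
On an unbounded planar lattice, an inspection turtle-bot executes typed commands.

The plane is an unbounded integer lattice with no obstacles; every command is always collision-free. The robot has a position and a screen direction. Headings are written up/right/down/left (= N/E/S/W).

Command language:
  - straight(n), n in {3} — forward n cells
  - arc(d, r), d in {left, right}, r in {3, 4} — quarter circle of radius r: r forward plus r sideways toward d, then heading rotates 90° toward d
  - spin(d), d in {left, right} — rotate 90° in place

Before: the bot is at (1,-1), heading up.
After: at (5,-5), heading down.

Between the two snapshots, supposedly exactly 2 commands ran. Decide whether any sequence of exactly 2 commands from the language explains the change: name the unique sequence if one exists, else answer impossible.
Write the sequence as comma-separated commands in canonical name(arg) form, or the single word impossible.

spin(right), arc(right, 4)

key: order matters: swapping spin(right) and arc(right, 4) lands elsewhere
from: at (1,-1), heading up
t=1 spin(right) ⇒ at (1,-1), heading right
t=2 arc(right, 4) ⇒ at (5,-5), heading down
all 49 alternatives checked — unique.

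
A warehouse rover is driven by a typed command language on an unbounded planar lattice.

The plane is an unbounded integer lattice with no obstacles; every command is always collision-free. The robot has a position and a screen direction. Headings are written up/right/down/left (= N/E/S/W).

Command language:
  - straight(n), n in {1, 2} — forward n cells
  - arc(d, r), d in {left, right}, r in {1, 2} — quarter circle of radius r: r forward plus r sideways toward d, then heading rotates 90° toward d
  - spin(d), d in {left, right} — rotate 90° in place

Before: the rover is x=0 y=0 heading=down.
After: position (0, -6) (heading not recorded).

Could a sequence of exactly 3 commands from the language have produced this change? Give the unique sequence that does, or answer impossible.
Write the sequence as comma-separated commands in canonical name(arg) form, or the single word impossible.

from: x=0 y=0 heading=down
step 1 (straight(2)): x=0 y=-2 heading=down
step 2 (straight(2)): x=0 y=-4 heading=down
step 3 (straight(2)): x=0 y=-6 heading=down
no rival 3-sequence matches.

straight(2), straight(2), straight(2)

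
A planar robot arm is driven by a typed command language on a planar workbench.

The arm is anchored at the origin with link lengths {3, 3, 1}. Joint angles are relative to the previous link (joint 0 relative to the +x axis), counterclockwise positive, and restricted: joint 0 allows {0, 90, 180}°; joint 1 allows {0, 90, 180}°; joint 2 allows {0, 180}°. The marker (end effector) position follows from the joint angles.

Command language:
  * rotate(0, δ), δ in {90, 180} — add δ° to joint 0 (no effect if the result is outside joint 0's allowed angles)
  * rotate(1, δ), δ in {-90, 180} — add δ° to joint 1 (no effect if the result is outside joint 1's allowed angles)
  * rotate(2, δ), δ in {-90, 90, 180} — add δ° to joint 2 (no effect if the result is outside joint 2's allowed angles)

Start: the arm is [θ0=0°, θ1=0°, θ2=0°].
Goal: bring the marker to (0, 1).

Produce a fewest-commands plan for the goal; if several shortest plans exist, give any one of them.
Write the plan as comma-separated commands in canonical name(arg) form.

initial: [θ0=0°, θ1=0°, θ2=0°]
1. rotate(2, 180) → [θ0=0°, θ1=0°, θ2=180°]
2. rotate(1, 180) → [θ0=0°, θ1=180°, θ2=180°]
3. rotate(0, 90) → [θ0=90°, θ1=180°, θ2=180°]
nothing shorter than 3 reaches the goal.

rotate(2, 180), rotate(1, 180), rotate(0, 90)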